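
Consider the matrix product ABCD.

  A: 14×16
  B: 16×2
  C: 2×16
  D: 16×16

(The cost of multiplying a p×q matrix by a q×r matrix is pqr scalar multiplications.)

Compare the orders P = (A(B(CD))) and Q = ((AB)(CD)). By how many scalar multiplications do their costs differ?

3200

Order P = (A(B(CD))): (CD): 2×16 by 16×16 → 2×16, cost 2·16·16 = 512; (B(CD)): 16×2 by 2×16 → 16×16, cost 16·2·16 = 512; cumulative 1024; (A(B(CD))): 14×16 by 16×16 → 14×16, cost 14·16·16 = 3584; cumulative 4608. Total 4608.
Order Q = ((AB)(CD)): (AB): 14×16 by 16×2 → 14×2, cost 14·16·2 = 448; (CD): 2×16 by 16×16 → 2×16, cost 2·16·16 = 512; ((AB)(CD)): 14×2 by 2×16 → 14×16, cost 14·2·16 = 448; cumulative 1408. Total 1408.
Difference: |4608 − 1408| = 3200.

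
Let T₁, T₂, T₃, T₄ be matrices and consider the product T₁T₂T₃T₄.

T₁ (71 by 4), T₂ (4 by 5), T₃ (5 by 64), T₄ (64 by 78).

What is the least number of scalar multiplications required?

43400

Adjacent pairs: T₁T₂ = 71·4·5 = 1420; T₂T₃ = 4·5·64 = 1280; T₃T₄ = 5·64·78 = 24960.
Length 3: T₁..T₃: k=1: 0+1280+71·4·64=19456; k=2: 1420+0+71·5·64=24140 → min 19456 | T₂..T₄: k=2: 0+24960+4·5·78=26520; k=3: 1280+0+4·64·78=21248 → min 21248.
Length 4: T₁..T₄: k=1: 0+21248+71·4·78=43400; k=2: 1420+24960+71·5·78=54070; k=3: 19456+0+71·64·78=373888 → min 43400.
Optimal order: (T₁((T₂T₃)T₄)) with cost 43400.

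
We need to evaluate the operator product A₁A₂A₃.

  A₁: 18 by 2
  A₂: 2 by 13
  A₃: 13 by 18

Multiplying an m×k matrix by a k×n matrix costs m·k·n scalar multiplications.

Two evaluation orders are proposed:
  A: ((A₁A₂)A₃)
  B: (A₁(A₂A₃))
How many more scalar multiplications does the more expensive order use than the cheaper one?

Order A = ((A₁A₂)A₃): (A₁A₂): 18×2 by 2×13 → 18×13, cost 18·2·13 = 468; ((A₁A₂)A₃): 18×13 by 13×18 → 18×18, cost 18·13·18 = 4212; cumulative 4680. Total 4680.
Order B = (A₁(A₂A₃)): (A₂A₃): 2×13 by 13×18 → 2×18, cost 2·13·18 = 468; (A₁(A₂A₃)): 18×2 by 2×18 → 18×18, cost 18·2·18 = 648; cumulative 1116. Total 1116.
Difference: |4680 − 1116| = 3564.

3564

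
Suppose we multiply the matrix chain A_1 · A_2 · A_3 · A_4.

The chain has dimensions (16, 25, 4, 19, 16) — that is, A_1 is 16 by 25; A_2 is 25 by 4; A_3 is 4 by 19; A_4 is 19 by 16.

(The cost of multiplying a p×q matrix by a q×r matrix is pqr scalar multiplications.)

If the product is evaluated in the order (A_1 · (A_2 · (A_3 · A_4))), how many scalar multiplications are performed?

(A_3 · A_4): 4×19 by 19×16 → 4×16, cost 4·19·16 = 1216
(A_2 · (A_3 · A_4)): 25×4 by 4×16 → 25×16, cost 25·4·16 = 1600; cumulative 2816
(A_1 · (A_2 · (A_3 · A_4))): 16×25 by 25×16 → 16×16, cost 16·25·16 = 6400; cumulative 9216
Total: 9216 scalar multiplications.

9216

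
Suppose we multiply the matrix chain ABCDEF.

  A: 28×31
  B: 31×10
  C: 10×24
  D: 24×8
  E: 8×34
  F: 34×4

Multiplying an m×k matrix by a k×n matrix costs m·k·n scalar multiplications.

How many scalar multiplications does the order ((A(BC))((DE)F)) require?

(BC): 31×10 by 10×24 → 31×24, cost 31·10·24 = 7440
(A(BC)): 28×31 by 31×24 → 28×24, cost 28·31·24 = 20832; cumulative 28272
(DE): 24×8 by 8×34 → 24×34, cost 24·8·34 = 6528
((DE)F): 24×34 by 34×4 → 24×4, cost 24·34·4 = 3264; cumulative 9792
((A(BC))((DE)F)): 28×24 by 24×4 → 28×4, cost 28·24·4 = 2688; cumulative 40752
Total: 40752 scalar multiplications.

40752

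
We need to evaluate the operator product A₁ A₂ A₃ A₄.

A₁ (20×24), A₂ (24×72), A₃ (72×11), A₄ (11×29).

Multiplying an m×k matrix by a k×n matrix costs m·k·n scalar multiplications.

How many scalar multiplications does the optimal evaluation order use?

Adjacent pairs: A₁A₂ = 20·24·72 = 34560; A₂A₃ = 24·72·11 = 19008; A₃A₄ = 72·11·29 = 22968.
Length 3: A₁..A₃: k=1: 0+19008+20·24·11=24288; k=2: 34560+0+20·72·11=50400 → min 24288 | A₂..A₄: k=2: 0+22968+24·72·29=73080; k=3: 19008+0+24·11·29=26664 → min 26664.
Length 4: A₁..A₄: k=1: 0+26664+20·24·29=40584; k=2: 34560+22968+20·72·29=99288; k=3: 24288+0+20·11·29=30668 → min 30668.
Optimal order: ((A₁ (A₂ A₃)) A₄) with cost 30668.

30668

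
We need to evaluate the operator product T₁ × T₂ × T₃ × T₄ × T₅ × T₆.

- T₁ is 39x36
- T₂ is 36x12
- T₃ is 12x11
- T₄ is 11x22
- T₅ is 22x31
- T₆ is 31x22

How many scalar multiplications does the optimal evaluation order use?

Adjacent pairs: T₁T₂ = 39·36·12 = 16848; T₂T₃ = 36·12·11 = 4752; T₃T₄ = 12·11·22 = 2904; T₄T₅ = 11·22·31 = 7502; T₅T₆ = 22·31·22 = 15004.
Length 3: T₁..T₃: k=1: 0+4752+39·36·11=20196; k=2: 16848+0+39·12·11=21996 → min 20196 | T₂..T₄: k=2: 0+2904+36·12·22=12408; k=3: 4752+0+36·11·22=13464 → min 12408 | T₃..T₅: k=3: 0+7502+12·11·31=11594; k=4: 2904+0+12·22·31=11088 → min 11088 | T₄..T₆: k=4: 0+15004+11·22·22=20328; k=5: 7502+0+11·31·22=15004 → min 15004.
Length 4: T₁..T₄: k=1: 0+12408+39·36·22=43296; k=2: 16848+2904+39·12·22=30048; k=3: 20196+0+39·11·22=29634 → min 29634 | T₂..T₅: k=2: 0+11088+36·12·31=24480; k=3: 4752+7502+36·11·31=24530; k=4: 12408+0+36·22·31=36960 → min 24480 | T₃..T₆: k=3: 0+15004+12·11·22=17908; k=4: 2904+15004+12·22·22=23716; k=5: 11088+0+12·31·22=19272 → min 17908.
Length 5: T₁..T₅: k=1: 0+24480+39·36·31=68004; k=2: 16848+11088+39·12·31=42444; k=3: 20196+7502+39·11·31=40997; k=4: 29634+0+39·22·31=56232 → min 40997 | T₂..T₆: k=2: 0+17908+36·12·22=27412; k=3: 4752+15004+36·11·22=28468; k=4: 12408+15004+36·22·22=44836; k=5: 24480+0+36·31·22=49032 → min 27412.
Length 6: T₁..T₆: k=1: 0+27412+39·36·22=58300; k=2: 16848+17908+39·12·22=45052; k=3: 20196+15004+39·11·22=44638; k=4: 29634+15004+39·22·22=63514; k=5: 40997+0+39·31·22=67595 → min 44638.
Optimal order: ((T₁ × (T₂ × T₃)) × ((T₄ × T₅) × T₆)) with cost 44638.

44638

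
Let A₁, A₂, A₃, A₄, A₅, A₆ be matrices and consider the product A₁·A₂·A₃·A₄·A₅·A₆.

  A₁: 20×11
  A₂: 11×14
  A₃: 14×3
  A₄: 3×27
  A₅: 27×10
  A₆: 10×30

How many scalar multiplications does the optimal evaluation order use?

Adjacent pairs: A₁A₂ = 20·11·14 = 3080; A₂A₃ = 11·14·3 = 462; A₃A₄ = 14·3·27 = 1134; A₄A₅ = 3·27·10 = 810; A₅A₆ = 27·10·30 = 8100.
Length 3: A₁..A₃: k=1: 0+462+20·11·3=1122; k=2: 3080+0+20·14·3=3920 → min 1122 | A₂..A₄: k=2: 0+1134+11·14·27=5292; k=3: 462+0+11·3·27=1353 → min 1353 | A₃..A₅: k=3: 0+810+14·3·10=1230; k=4: 1134+0+14·27·10=4914 → min 1230 | A₄..A₆: k=4: 0+8100+3·27·30=10530; k=5: 810+0+3·10·30=1710 → min 1710.
Length 4: A₁..A₄: k=1: 0+1353+20·11·27=7293; k=2: 3080+1134+20·14·27=11774; k=3: 1122+0+20·3·27=2742 → min 2742 | A₂..A₅: k=2: 0+1230+11·14·10=2770; k=3: 462+810+11·3·10=1602; k=4: 1353+0+11·27·10=4323 → min 1602 | A₃..A₆: k=3: 0+1710+14·3·30=2970; k=4: 1134+8100+14·27·30=20574; k=5: 1230+0+14·10·30=5430 → min 2970.
Length 5: A₁..A₅: k=1: 0+1602+20·11·10=3802; k=2: 3080+1230+20·14·10=7110; k=3: 1122+810+20·3·10=2532; k=4: 2742+0+20·27·10=8142 → min 2532 | A₂..A₆: k=2: 0+2970+11·14·30=7590; k=3: 462+1710+11·3·30=3162; k=4: 1353+8100+11·27·30=18363; k=5: 1602+0+11·10·30=4902 → min 3162.
Length 6: A₁..A₆: k=1: 0+3162+20·11·30=9762; k=2: 3080+2970+20·14·30=14450; k=3: 1122+1710+20·3·30=4632; k=4: 2742+8100+20·27·30=27042; k=5: 2532+0+20·10·30=8532 → min 4632.
Optimal order: ((A₁·(A₂·A₃))·((A₄·A₅)·A₆)) with cost 4632.

4632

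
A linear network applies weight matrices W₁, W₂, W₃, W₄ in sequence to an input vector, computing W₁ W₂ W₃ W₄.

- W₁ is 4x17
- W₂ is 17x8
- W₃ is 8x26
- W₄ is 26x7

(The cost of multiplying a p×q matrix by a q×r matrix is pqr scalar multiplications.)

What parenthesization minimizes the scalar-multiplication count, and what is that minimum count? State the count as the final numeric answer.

2104

Adjacent pairs: W₁W₂ = 4·17·8 = 544; W₂W₃ = 17·8·26 = 3536; W₃W₄ = 8·26·7 = 1456.
Length 3: W₁..W₃: k=1: 0+3536+4·17·26=5304; k=2: 544+0+4·8·26=1376 → min 1376 | W₂..W₄: k=2: 0+1456+17·8·7=2408; k=3: 3536+0+17·26·7=6630 → min 2408.
Length 4: W₁..W₄: k=1: 0+2408+4·17·7=2884; k=2: 544+1456+4·8·7=2224; k=3: 1376+0+4·26·7=2104 → min 2104.
Optimal parenthesization: (((W₁ W₂) W₃) W₄) with cost 2104.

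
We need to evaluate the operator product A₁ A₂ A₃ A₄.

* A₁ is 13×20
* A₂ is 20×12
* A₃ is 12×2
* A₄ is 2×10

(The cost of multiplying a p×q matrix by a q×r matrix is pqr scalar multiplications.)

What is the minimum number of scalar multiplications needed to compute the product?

Adjacent pairs: A₁A₂ = 13·20·12 = 3120; A₂A₃ = 20·12·2 = 480; A₃A₄ = 12·2·10 = 240.
Length 3: A₁..A₃: k=1: 0+480+13·20·2=1000; k=2: 3120+0+13·12·2=3432 → min 1000 | A₂..A₄: k=2: 0+240+20·12·10=2640; k=3: 480+0+20·2·10=880 → min 880.
Length 4: A₁..A₄: k=1: 0+880+13·20·10=3480; k=2: 3120+240+13·12·10=4920; k=3: 1000+0+13·2·10=1260 → min 1260.
Optimal order: ((A₁ (A₂ A₃)) A₄) with cost 1260.

1260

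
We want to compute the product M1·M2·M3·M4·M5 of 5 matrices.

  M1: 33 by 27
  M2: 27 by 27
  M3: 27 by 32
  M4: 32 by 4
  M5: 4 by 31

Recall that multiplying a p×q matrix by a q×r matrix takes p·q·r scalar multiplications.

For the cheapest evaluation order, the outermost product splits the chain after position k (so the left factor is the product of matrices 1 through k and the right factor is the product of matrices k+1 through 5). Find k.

Adjacent pairs: M1M2 = 33·27·27 = 24057; M2M3 = 27·27·32 = 23328; M3M4 = 27·32·4 = 3456; M4M5 = 32·4·31 = 3968.
Length 3: M1..M3: k=1: 0+23328+33·27·32=51840; k=2: 24057+0+33·27·32=52569 → min 51840 | M2..M4: k=2: 0+3456+27·27·4=6372; k=3: 23328+0+27·32·4=26784 → min 6372 | M3..M5: k=3: 0+3968+27·32·31=30752; k=4: 3456+0+27·4·31=6804 → min 6804.
Length 4: M1..M4: k=1: 0+6372+33·27·4=9936; k=2: 24057+3456+33·27·4=31077; k=3: 51840+0+33·32·4=56064 → min 9936 | M2..M5: k=2: 0+6804+27·27·31=29403; k=3: 23328+3968+27·32·31=54080; k=4: 6372+0+27·4·31=9720 → min 9720.
Top-level splits: k=1: (M1..M1)·(M2..M5) → 0+9720+33·27·31 = 37341; k=2: (M1..M2)·(M3..M5) → 24057+6804+33·27·31 = 58482; k=3: (M1..M3)·(M4..M5) → 51840+3968+33·32·31 = 88544; k=4: (M1..M4)·(M5..M5) → 9936+0+33·4·31 = 14028.
Best split is after M4, i.e. k = 4.

4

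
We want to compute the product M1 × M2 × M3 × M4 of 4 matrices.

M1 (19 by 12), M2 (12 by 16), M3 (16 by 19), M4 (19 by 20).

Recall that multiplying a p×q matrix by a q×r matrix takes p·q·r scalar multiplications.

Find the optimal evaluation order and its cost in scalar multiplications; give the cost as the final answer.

12768

Adjacent pairs: M1M2 = 19·12·16 = 3648; M2M3 = 12·16·19 = 3648; M3M4 = 16·19·20 = 6080.
Length 3: M1..M3: k=1: 0+3648+19·12·19=7980; k=2: 3648+0+19·16·19=9424 → min 7980 | M2..M4: k=2: 0+6080+12·16·20=9920; k=3: 3648+0+12·19·20=8208 → min 8208.
Length 4: M1..M4: k=1: 0+8208+19·12·20=12768; k=2: 3648+6080+19·16·20=15808; k=3: 7980+0+19·19·20=15200 → min 12768.
Optimal parenthesization: (M1 × ((M2 × M3) × M4)) with cost 12768.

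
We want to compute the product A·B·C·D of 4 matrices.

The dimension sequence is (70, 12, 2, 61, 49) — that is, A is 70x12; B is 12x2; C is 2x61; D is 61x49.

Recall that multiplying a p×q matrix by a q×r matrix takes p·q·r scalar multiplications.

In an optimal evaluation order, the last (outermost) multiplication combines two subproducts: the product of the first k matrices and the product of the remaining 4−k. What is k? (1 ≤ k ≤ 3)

2

Adjacent pairs: AB = 70·12·2 = 1680; BC = 12·2·61 = 1464; CD = 2·61·49 = 5978.
Length 3: A..C: k=1: 0+1464+70·12·61=52704; k=2: 1680+0+70·2·61=10220 → min 10220 | B..D: k=2: 0+5978+12·2·49=7154; k=3: 1464+0+12·61·49=37332 → min 7154.
Top-level splits: k=1: (A..A)·(B..D) → 0+7154+70·12·49 = 48314; k=2: (A..B)·(C..D) → 1680+5978+70·2·49 = 14518; k=3: (A..C)·(D..D) → 10220+0+70·61·49 = 219450.
Best split is after B, i.e. k = 2.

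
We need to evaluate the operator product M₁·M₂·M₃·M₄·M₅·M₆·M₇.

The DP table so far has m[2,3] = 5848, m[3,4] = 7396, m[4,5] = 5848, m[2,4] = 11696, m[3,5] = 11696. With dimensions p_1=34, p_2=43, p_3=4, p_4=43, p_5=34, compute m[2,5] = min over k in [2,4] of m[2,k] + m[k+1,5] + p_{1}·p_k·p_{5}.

16320

m[2,5] = min over k∈[2,4] of m[2,k]+m[k+1,5]+p_{1}·p_k·p_{5}.
k=2: 0 + 11696 + 34·43·34 = 61404; k=3: 5848 + 5848 + 34·4·34 = 16320; k=4: 11696 + 0 + 34·43·34 = 61404.
Minimum: 16320 at k=3.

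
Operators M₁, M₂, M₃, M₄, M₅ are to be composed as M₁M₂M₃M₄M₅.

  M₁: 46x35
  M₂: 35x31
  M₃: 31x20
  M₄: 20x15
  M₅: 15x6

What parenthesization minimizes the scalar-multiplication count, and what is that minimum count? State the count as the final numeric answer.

21690

Adjacent pairs: M₁M₂ = 46·35·31 = 49910; M₂M₃ = 35·31·20 = 21700; M₃M₄ = 31·20·15 = 9300; M₄M₅ = 20·15·6 = 1800.
Length 3: M₁..M₃: k=1: 0+21700+46·35·20=53900; k=2: 49910+0+46·31·20=78430 → min 53900 | M₂..M₄: k=2: 0+9300+35·31·15=25575; k=3: 21700+0+35·20·15=32200 → min 25575 | M₃..M₅: k=3: 0+1800+31·20·6=5520; k=4: 9300+0+31·15·6=12090 → min 5520.
Length 4: M₁..M₄: k=1: 0+25575+46·35·15=49725; k=2: 49910+9300+46·31·15=80600; k=3: 53900+0+46·20·15=67700 → min 49725 | M₂..M₅: k=2: 0+5520+35·31·6=12030; k=3: 21700+1800+35·20·6=27700; k=4: 25575+0+35·15·6=28725 → min 12030.
Length 5: M₁..M₅: k=1: 0+12030+46·35·6=21690; k=2: 49910+5520+46·31·6=63986; k=3: 53900+1800+46·20·6=61220; k=4: 49725+0+46·15·6=53865 → min 21690.
Optimal parenthesization: (M₁(M₂(M₃(M₄M₅)))) with cost 21690.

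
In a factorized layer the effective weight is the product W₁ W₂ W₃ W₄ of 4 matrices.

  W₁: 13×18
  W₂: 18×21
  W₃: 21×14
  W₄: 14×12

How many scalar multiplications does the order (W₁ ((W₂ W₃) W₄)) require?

11124

(W₂ W₃): 18×21 by 21×14 → 18×14, cost 18·21·14 = 5292
((W₂ W₃) W₄): 18×14 by 14×12 → 18×12, cost 18·14·12 = 3024; cumulative 8316
(W₁ ((W₂ W₃) W₄)): 13×18 by 18×12 → 13×12, cost 13·18·12 = 2808; cumulative 11124
Total: 11124 scalar multiplications.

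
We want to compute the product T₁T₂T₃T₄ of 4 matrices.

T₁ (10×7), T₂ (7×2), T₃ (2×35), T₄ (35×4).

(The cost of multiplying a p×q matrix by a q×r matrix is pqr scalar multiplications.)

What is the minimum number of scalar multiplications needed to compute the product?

Adjacent pairs: T₁T₂ = 10·7·2 = 140; T₂T₃ = 7·2·35 = 490; T₃T₄ = 2·35·4 = 280.
Length 3: T₁..T₃: k=1: 0+490+10·7·35=2940; k=2: 140+0+10·2·35=840 → min 840 | T₂..T₄: k=2: 0+280+7·2·4=336; k=3: 490+0+7·35·4=1470 → min 336.
Length 4: T₁..T₄: k=1: 0+336+10·7·4=616; k=2: 140+280+10·2·4=500; k=3: 840+0+10·35·4=2240 → min 500.
Optimal order: ((T₁T₂)(T₃T₄)) with cost 500.

500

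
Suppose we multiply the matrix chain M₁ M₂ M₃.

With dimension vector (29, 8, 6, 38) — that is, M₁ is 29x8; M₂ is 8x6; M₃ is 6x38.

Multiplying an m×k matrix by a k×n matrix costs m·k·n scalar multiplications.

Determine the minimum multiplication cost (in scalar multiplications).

8004

Order (M₁ (M₂ M₃)): (M₂ M₃): 8×6 by 6×38 → 8×38, cost 8·6·38 = 1824; (M₁ (M₂ M₃)): 29×8 by 8×38 → 29×38, cost 29·8·38 = 8816; cumulative 10640. Total 10640.
Order ((M₁ M₂) M₃): (M₁ M₂): 29×8 by 8×6 → 29×6, cost 29·8·6 = 1392; ((M₁ M₂) M₃): 29×6 by 6×38 → 29×38, cost 29·6·38 = 6612; cumulative 8004. Total 8004.
Minimum: 8004.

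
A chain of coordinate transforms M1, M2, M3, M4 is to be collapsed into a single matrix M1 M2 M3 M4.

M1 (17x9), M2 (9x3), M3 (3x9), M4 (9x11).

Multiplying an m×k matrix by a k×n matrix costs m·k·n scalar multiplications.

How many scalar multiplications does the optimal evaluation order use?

1317

Adjacent pairs: M1M2 = 17·9·3 = 459; M2M3 = 9·3·9 = 243; M3M4 = 3·9·11 = 297.
Length 3: M1..M3: k=1: 0+243+17·9·9=1620; k=2: 459+0+17·3·9=918 → min 918 | M2..M4: k=2: 0+297+9·3·11=594; k=3: 243+0+9·9·11=1134 → min 594.
Length 4: M1..M4: k=1: 0+594+17·9·11=2277; k=2: 459+297+17·3·11=1317; k=3: 918+0+17·9·11=2601 → min 1317.
Optimal order: ((M1 M2) (M3 M4)) with cost 1317.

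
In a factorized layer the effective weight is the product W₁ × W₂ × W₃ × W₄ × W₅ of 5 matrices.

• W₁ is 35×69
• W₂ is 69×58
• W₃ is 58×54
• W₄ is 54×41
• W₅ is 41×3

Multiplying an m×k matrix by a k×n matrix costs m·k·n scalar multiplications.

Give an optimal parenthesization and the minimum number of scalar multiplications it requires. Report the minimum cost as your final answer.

35289

Adjacent pairs: W₁W₂ = 35·69·58 = 140070; W₂W₃ = 69·58·54 = 216108; W₃W₄ = 58·54·41 = 128412; W₄W₅ = 54·41·3 = 6642.
Length 3: W₁..W₃: k=1: 0+216108+35·69·54=346518; k=2: 140070+0+35·58·54=249690 → min 249690 | W₂..W₄: k=2: 0+128412+69·58·41=292494; k=3: 216108+0+69·54·41=368874 → min 292494 | W₃..W₅: k=3: 0+6642+58·54·3=16038; k=4: 128412+0+58·41·3=135546 → min 16038.
Length 4: W₁..W₄: k=1: 0+292494+35·69·41=391509; k=2: 140070+128412+35·58·41=351712; k=3: 249690+0+35·54·41=327180 → min 327180 | W₂..W₅: k=2: 0+16038+69·58·3=28044; k=3: 216108+6642+69·54·3=233928; k=4: 292494+0+69·41·3=300981 → min 28044.
Length 5: W₁..W₅: k=1: 0+28044+35·69·3=35289; k=2: 140070+16038+35·58·3=162198; k=3: 249690+6642+35·54·3=262002; k=4: 327180+0+35·41·3=331485 → min 35289.
Optimal parenthesization: (W₁ × (W₂ × (W₃ × (W₄ × W₅)))) with cost 35289.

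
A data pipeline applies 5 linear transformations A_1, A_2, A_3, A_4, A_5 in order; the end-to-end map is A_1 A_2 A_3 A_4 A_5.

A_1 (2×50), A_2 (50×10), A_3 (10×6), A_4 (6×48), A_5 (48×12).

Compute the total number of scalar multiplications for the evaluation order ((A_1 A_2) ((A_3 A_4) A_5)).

(A_1 A_2): 2×50 by 50×10 → 2×10, cost 2·50·10 = 1000
(A_3 A_4): 10×6 by 6×48 → 10×48, cost 10·6·48 = 2880
((A_3 A_4) A_5): 10×48 by 48×12 → 10×12, cost 10·48·12 = 5760; cumulative 8640
((A_1 A_2) ((A_3 A_4) A_5)): 2×10 by 10×12 → 2×12, cost 2·10·12 = 240; cumulative 9880
Total: 9880 scalar multiplications.

9880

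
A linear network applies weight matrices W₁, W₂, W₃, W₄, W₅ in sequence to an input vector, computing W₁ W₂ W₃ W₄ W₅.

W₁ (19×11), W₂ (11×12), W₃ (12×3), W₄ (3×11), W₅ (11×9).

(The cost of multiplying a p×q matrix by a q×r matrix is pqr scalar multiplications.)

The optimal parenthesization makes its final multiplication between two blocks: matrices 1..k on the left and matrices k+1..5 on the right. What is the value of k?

Adjacent pairs: W₁W₂ = 19·11·12 = 2508; W₂W₃ = 11·12·3 = 396; W₃W₄ = 12·3·11 = 396; W₄W₅ = 3·11·9 = 297.
Length 3: W₁..W₃: k=1: 0+396+19·11·3=1023; k=2: 2508+0+19·12·3=3192 → min 1023 | W₂..W₄: k=2: 0+396+11·12·11=1848; k=3: 396+0+11·3·11=759 → min 759 | W₃..W₅: k=3: 0+297+12·3·9=621; k=4: 396+0+12·11·9=1584 → min 621.
Length 4: W₁..W₄: k=1: 0+759+19·11·11=3058; k=2: 2508+396+19·12·11=5412; k=3: 1023+0+19·3·11=1650 → min 1650 | W₂..W₅: k=2: 0+621+11·12·9=1809; k=3: 396+297+11·3·9=990; k=4: 759+0+11·11·9=1848 → min 990.
Top-level splits: k=1: (W₁..W₁)·(W₂..W₅) → 0+990+19·11·9 = 2871; k=2: (W₁..W₂)·(W₃..W₅) → 2508+621+19·12·9 = 5181; k=3: (W₁..W₃)·(W₄..W₅) → 1023+297+19·3·9 = 1833; k=4: (W₁..W₄)·(W₅..W₅) → 1650+0+19·11·9 = 3531.
Best split is after W₃, i.e. k = 3.

3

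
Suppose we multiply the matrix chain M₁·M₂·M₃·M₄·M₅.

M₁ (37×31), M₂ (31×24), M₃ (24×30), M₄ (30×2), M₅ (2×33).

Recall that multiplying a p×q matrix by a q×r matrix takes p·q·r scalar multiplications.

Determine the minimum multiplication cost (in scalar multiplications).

Adjacent pairs: M₁M₂ = 37·31·24 = 27528; M₂M₃ = 31·24·30 = 22320; M₃M₄ = 24·30·2 = 1440; M₄M₅ = 30·2·33 = 1980.
Length 3: M₁..M₃: k=1: 0+22320+37·31·30=56730; k=2: 27528+0+37·24·30=54168 → min 54168 | M₂..M₄: k=2: 0+1440+31·24·2=2928; k=3: 22320+0+31·30·2=24180 → min 2928 | M₃..M₅: k=3: 0+1980+24·30·33=25740; k=4: 1440+0+24·2·33=3024 → min 3024.
Length 4: M₁..M₄: k=1: 0+2928+37·31·2=5222; k=2: 27528+1440+37·24·2=30744; k=3: 54168+0+37·30·2=56388 → min 5222 | M₂..M₅: k=2: 0+3024+31·24·33=27576; k=3: 22320+1980+31·30·33=54990; k=4: 2928+0+31·2·33=4974 → min 4974.
Length 5: M₁..M₅: k=1: 0+4974+37·31·33=42825; k=2: 27528+3024+37·24·33=59856; k=3: 54168+1980+37·30·33=92778; k=4: 5222+0+37·2·33=7664 → min 7664.
Optimal order: ((M₁·(M₂·(M₃·M₄)))·M₅) with cost 7664.

7664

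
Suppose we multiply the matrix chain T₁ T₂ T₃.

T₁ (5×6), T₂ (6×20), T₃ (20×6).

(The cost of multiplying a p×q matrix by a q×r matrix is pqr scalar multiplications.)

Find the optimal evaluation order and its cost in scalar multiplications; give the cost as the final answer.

900

(T₁ (T₂ T₃)): cost 900.
((T₁ T₂) T₃): cost 1200.
Optimal: (T₁ (T₂ T₃)) with cost 900.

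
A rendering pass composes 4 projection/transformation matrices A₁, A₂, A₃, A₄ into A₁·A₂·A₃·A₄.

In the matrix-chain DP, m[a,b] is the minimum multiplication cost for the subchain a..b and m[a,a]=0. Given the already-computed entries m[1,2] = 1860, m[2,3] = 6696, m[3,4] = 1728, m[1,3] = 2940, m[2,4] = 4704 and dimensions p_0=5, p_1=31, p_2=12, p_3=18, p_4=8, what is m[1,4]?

3660

m[1,4] = min over k∈[1,3] of m[1,k]+m[k+1,4]+p_{0}·p_k·p_{4}.
k=1: 0 + 4704 + 5·31·8 = 5944; k=2: 1860 + 1728 + 5·12·8 = 4068; k=3: 2940 + 0 + 5·18·8 = 3660.
Minimum: 3660 at k=3.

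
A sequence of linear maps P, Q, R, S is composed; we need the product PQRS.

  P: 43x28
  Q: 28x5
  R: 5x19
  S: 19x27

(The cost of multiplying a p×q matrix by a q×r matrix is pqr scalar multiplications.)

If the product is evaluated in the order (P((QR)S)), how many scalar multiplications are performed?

(QR): 28×5 by 5×19 → 28×19, cost 28·5·19 = 2660
((QR)S): 28×19 by 19×27 → 28×27, cost 28·19·27 = 14364; cumulative 17024
(P((QR)S)): 43×28 by 28×27 → 43×27, cost 43·28·27 = 32508; cumulative 49532
Total: 49532 scalar multiplications.

49532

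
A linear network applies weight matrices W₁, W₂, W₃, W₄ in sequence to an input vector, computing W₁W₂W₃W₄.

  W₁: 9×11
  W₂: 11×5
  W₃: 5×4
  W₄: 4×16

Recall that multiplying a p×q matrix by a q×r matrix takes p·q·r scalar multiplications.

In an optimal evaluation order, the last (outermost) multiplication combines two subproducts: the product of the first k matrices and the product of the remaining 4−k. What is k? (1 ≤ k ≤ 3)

3

Adjacent pairs: W₁W₂ = 9·11·5 = 495; W₂W₃ = 11·5·4 = 220; W₃W₄ = 5·4·16 = 320.
Length 3: W₁..W₃: k=1: 0+220+9·11·4=616; k=2: 495+0+9·5·4=675 → min 616 | W₂..W₄: k=2: 0+320+11·5·16=1200; k=3: 220+0+11·4·16=924 → min 924.
Top-level splits: k=1: (W₁..W₁)·(W₂..W₄) → 0+924+9·11·16 = 2508; k=2: (W₁..W₂)·(W₃..W₄) → 495+320+9·5·16 = 1535; k=3: (W₁..W₃)·(W₄..W₄) → 616+0+9·4·16 = 1192.
Best split is after W₃, i.e. k = 3.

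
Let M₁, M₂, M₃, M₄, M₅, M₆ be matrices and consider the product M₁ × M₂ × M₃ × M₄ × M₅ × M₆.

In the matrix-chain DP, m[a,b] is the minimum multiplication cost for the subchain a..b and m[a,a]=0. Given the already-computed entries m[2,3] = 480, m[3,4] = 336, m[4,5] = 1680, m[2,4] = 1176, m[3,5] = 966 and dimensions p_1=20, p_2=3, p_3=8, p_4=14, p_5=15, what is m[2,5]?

m[2,5] = min over k∈[2,4] of m[2,k]+m[k+1,5]+p_{1}·p_k·p_{5}.
k=2: 0 + 966 + 20·3·15 = 1866; k=3: 480 + 1680 + 20·8·15 = 4560; k=4: 1176 + 0 + 20·14·15 = 5376.
Minimum: 1866 at k=2.

1866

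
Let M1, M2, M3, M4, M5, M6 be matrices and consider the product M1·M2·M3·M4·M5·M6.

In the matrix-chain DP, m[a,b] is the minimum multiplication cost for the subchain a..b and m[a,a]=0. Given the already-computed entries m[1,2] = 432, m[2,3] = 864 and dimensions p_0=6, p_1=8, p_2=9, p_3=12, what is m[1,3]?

1080

m[1,3] = min over k∈[1,2] of m[1,k]+m[k+1,3]+p_{0}·p_k·p_{3}.
k=1: 0 + 864 + 6·8·12 = 1440; k=2: 432 + 0 + 6·9·12 = 1080.
Minimum: 1080 at k=2.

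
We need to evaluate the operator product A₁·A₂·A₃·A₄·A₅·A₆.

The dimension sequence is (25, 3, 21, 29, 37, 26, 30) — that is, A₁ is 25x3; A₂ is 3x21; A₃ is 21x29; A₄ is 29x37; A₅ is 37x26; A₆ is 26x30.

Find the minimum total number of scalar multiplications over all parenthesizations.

Adjacent pairs: A₁A₂ = 25·3·21 = 1575; A₂A₃ = 3·21·29 = 1827; A₃A₄ = 21·29·37 = 22533; A₄A₅ = 29·37·26 = 27898; A₅A₆ = 37·26·30 = 28860.
Length 3: A₁..A₃: k=1: 0+1827+25·3·29=4002; k=2: 1575+0+25·21·29=16800 → min 4002 | A₂..A₄: k=2: 0+22533+3·21·37=24864; k=3: 1827+0+3·29·37=5046 → min 5046 | A₃..A₅: k=3: 0+27898+21·29·26=43732; k=4: 22533+0+21·37·26=42735 → min 42735 | A₄..A₆: k=4: 0+28860+29·37·30=61050; k=5: 27898+0+29·26·30=50518 → min 50518.
Length 4: A₁..A₄: k=1: 0+5046+25·3·37=7821; k=2: 1575+22533+25·21·37=43533; k=3: 4002+0+25·29·37=30827 → min 7821 | A₂..A₅: k=2: 0+42735+3·21·26=44373; k=3: 1827+27898+3·29·26=31987; k=4: 5046+0+3·37·26=7932 → min 7932 | A₃..A₆: k=3: 0+50518+21·29·30=68788; k=4: 22533+28860+21·37·30=74703; k=5: 42735+0+21·26·30=59115 → min 59115.
Length 5: A₁..A₅: k=1: 0+7932+25·3·26=9882; k=2: 1575+42735+25·21·26=57960; k=3: 4002+27898+25·29·26=50750; k=4: 7821+0+25·37·26=31871 → min 9882 | A₂..A₆: k=2: 0+59115+3·21·30=61005; k=3: 1827+50518+3·29·30=54955; k=4: 5046+28860+3·37·30=37236; k=5: 7932+0+3·26·30=10272 → min 10272.
Length 6: A₁..A₆: k=1: 0+10272+25·3·30=12522; k=2: 1575+59115+25·21·30=76440; k=3: 4002+50518+25·29·30=76270; k=4: 7821+28860+25·37·30=64431; k=5: 9882+0+25·26·30=29382 → min 12522.
Optimal order: (A₁·((((A₂·A₃)·A₄)·A₅)·A₆)) with cost 12522.

12522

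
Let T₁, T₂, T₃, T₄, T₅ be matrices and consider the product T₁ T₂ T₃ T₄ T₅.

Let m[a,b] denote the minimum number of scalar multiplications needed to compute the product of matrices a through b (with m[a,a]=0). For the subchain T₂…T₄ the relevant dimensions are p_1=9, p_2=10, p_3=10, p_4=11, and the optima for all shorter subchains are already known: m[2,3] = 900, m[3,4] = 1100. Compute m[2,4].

1890

m[2,4] = min over k∈[2,3] of m[2,k]+m[k+1,4]+p_{1}·p_k·p_{4}.
k=2: 0 + 1100 + 9·10·11 = 2090; k=3: 900 + 0 + 9·10·11 = 1890.
Minimum: 1890 at k=3.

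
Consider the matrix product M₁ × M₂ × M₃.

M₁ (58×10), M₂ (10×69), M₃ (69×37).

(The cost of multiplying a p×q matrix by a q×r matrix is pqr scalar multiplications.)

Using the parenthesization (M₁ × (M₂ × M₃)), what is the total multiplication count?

46990

(M₂ × M₃): 10×69 by 69×37 → 10×37, cost 10·69·37 = 25530
(M₁ × (M₂ × M₃)): 58×10 by 10×37 → 58×37, cost 58·10·37 = 21460; cumulative 46990
Total: 46990 scalar multiplications.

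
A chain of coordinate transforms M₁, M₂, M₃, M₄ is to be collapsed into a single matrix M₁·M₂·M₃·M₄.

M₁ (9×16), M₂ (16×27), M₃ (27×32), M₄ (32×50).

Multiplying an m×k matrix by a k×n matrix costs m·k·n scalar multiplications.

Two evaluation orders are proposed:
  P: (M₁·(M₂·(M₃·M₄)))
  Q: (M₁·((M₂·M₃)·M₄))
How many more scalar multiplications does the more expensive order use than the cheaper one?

25376

Order P = (M₁·(M₂·(M₃·M₄))): (M₃·M₄): 27×32 by 32×50 → 27×50, cost 27·32·50 = 43200; (M₂·(M₃·M₄)): 16×27 by 27×50 → 16×50, cost 16·27·50 = 21600; cumulative 64800; (M₁·(M₂·(M₃·M₄))): 9×16 by 16×50 → 9×50, cost 9·16·50 = 7200; cumulative 72000. Total 72000.
Order Q = (M₁·((M₂·M₃)·M₄)): (M₂·M₃): 16×27 by 27×32 → 16×32, cost 16·27·32 = 13824; ((M₂·M₃)·M₄): 16×32 by 32×50 → 16×50, cost 16·32·50 = 25600; cumulative 39424; (M₁·((M₂·M₃)·M₄)): 9×16 by 16×50 → 9×50, cost 9·16·50 = 7200; cumulative 46624. Total 46624.
Difference: |72000 − 46624| = 25376.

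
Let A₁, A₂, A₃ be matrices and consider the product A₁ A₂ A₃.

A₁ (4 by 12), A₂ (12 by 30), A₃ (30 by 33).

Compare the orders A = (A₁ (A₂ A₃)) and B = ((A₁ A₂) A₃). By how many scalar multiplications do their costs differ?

Order A = (A₁ (A₂ A₃)): (A₂ A₃): 12×30 by 30×33 → 12×33, cost 12·30·33 = 11880; (A₁ (A₂ A₃)): 4×12 by 12×33 → 4×33, cost 4·12·33 = 1584; cumulative 13464. Total 13464.
Order B = ((A₁ A₂) A₃): (A₁ A₂): 4×12 by 12×30 → 4×30, cost 4·12·30 = 1440; ((A₁ A₂) A₃): 4×30 by 30×33 → 4×33, cost 4·30·33 = 3960; cumulative 5400. Total 5400.
Difference: |13464 − 5400| = 8064.

8064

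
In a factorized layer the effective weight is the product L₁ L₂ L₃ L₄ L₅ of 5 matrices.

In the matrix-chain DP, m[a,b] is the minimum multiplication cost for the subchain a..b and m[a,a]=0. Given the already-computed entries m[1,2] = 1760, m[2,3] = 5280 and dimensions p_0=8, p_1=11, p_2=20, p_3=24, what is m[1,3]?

m[1,3] = min over k∈[1,2] of m[1,k]+m[k+1,3]+p_{0}·p_k·p_{3}.
k=1: 0 + 5280 + 8·11·24 = 7392; k=2: 1760 + 0 + 8·20·24 = 5600.
Minimum: 5600 at k=2.

5600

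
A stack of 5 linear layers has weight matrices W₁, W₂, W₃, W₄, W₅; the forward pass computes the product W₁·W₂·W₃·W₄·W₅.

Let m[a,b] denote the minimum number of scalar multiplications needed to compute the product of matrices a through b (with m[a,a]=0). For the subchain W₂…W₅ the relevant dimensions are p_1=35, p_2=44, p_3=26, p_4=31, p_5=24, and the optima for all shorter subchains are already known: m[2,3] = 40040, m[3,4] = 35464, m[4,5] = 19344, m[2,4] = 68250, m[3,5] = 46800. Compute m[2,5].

81224

m[2,5] = min over k∈[2,4] of m[2,k]+m[k+1,5]+p_{1}·p_k·p_{5}.
k=2: 0 + 46800 + 35·44·24 = 83760; k=3: 40040 + 19344 + 35·26·24 = 81224; k=4: 68250 + 0 + 35·31·24 = 94290.
Minimum: 81224 at k=3.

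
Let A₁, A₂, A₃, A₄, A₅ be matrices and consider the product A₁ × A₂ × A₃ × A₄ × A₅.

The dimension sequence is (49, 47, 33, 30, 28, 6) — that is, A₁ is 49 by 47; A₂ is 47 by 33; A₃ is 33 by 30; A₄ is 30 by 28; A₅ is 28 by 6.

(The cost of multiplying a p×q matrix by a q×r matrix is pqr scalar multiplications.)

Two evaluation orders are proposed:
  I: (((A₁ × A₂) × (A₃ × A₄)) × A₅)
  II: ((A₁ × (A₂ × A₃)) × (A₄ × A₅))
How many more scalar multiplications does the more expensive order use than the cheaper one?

27747

Order I = (((A₁ × A₂) × (A₃ × A₄)) × A₅): (A₁ × A₂): 49×47 by 47×33 → 49×33, cost 49·47·33 = 75999; (A₃ × A₄): 33×30 by 30×28 → 33×28, cost 33·30·28 = 27720; ((A₁ × A₂) × (A₃ × A₄)): 49×33 by 33×28 → 49×28, cost 49·33·28 = 45276; cumulative 148995; (((A₁ × A₂) × (A₃ × A₄)) × A₅): 49×28 by 28×6 → 49×6, cost 49·28·6 = 8232; cumulative 157227. Total 157227.
Order II = ((A₁ × (A₂ × A₃)) × (A₄ × A₅)): (A₂ × A₃): 47×33 by 33×30 → 47×30, cost 47·33·30 = 46530; (A₁ × (A₂ × A₃)): 49×47 by 47×30 → 49×30, cost 49·47·30 = 69090; cumulative 115620; (A₄ × A₅): 30×28 by 28×6 → 30×6, cost 30·28·6 = 5040; ((A₁ × (A₂ × A₃)) × (A₄ × A₅)): 49×30 by 30×6 → 49×6, cost 49·30·6 = 8820; cumulative 129480. Total 129480.
Difference: |157227 − 129480| = 27747.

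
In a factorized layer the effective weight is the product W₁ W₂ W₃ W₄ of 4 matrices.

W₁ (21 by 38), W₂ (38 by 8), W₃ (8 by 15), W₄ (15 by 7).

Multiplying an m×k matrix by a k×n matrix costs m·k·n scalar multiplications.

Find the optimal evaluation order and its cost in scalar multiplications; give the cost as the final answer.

Adjacent pairs: W₁W₂ = 21·38·8 = 6384; W₂W₃ = 38·8·15 = 4560; W₃W₄ = 8·15·7 = 840.
Length 3: W₁..W₃: k=1: 0+4560+21·38·15=16530; k=2: 6384+0+21·8·15=8904 → min 8904 | W₂..W₄: k=2: 0+840+38·8·7=2968; k=3: 4560+0+38·15·7=8550 → min 2968.
Length 4: W₁..W₄: k=1: 0+2968+21·38·7=8554; k=2: 6384+840+21·8·7=8400; k=3: 8904+0+21·15·7=11109 → min 8400.
Optimal parenthesization: ((W₁ W₂) (W₃ W₄)) with cost 8400.

8400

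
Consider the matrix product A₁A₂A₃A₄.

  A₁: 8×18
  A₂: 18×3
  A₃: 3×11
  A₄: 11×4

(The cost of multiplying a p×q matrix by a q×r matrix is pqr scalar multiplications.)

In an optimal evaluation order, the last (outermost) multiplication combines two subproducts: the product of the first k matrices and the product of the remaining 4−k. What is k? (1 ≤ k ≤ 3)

Adjacent pairs: A₁A₂ = 8·18·3 = 432; A₂A₃ = 18·3·11 = 594; A₃A₄ = 3·11·4 = 132.
Length 3: A₁..A₃: k=1: 0+594+8·18·11=2178; k=2: 432+0+8·3·11=696 → min 696 | A₂..A₄: k=2: 0+132+18·3·4=348; k=3: 594+0+18·11·4=1386 → min 348.
Top-level splits: k=1: (A₁..A₁)·(A₂..A₄) → 0+348+8·18·4 = 924; k=2: (A₁..A₂)·(A₃..A₄) → 432+132+8·3·4 = 660; k=3: (A₁..A₃)·(A₄..A₄) → 696+0+8·11·4 = 1048.
Best split is after A₂, i.e. k = 2.

2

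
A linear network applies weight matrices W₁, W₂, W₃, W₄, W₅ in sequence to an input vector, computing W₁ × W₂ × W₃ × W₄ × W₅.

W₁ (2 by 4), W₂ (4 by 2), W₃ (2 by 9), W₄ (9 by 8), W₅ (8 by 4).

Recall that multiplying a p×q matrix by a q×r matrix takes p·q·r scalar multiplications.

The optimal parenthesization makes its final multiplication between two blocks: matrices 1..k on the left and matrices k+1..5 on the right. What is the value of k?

2

Adjacent pairs: W₁W₂ = 2·4·2 = 16; W₂W₃ = 4·2·9 = 72; W₃W₄ = 2·9·8 = 144; W₄W₅ = 9·8·4 = 288.
Length 3: W₁..W₃: k=1: 0+72+2·4·9=144; k=2: 16+0+2·2·9=52 → min 52 | W₂..W₄: k=2: 0+144+4·2·8=208; k=3: 72+0+4·9·8=360 → min 208 | W₃..W₅: k=3: 0+288+2·9·4=360; k=4: 144+0+2·8·4=208 → min 208.
Length 4: W₁..W₄: k=1: 0+208+2·4·8=272; k=2: 16+144+2·2·8=192; k=3: 52+0+2·9·8=196 → min 192 | W₂..W₅: k=2: 0+208+4·2·4=240; k=3: 72+288+4·9·4=504; k=4: 208+0+4·8·4=336 → min 240.
Top-level splits: k=1: (W₁..W₁)·(W₂..W₅) → 0+240+2·4·4 = 272; k=2: (W₁..W₂)·(W₃..W₅) → 16+208+2·2·4 = 240; k=3: (W₁..W₃)·(W₄..W₅) → 52+288+2·9·4 = 412; k=4: (W₁..W₄)·(W₅..W₅) → 192+0+2·8·4 = 256.
Best split is after W₂, i.e. k = 2.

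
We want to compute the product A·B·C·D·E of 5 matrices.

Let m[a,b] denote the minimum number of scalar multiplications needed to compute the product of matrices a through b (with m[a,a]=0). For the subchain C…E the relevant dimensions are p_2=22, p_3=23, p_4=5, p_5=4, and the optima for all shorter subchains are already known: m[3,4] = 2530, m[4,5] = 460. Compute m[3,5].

m[3,5] = min over k∈[3,4] of m[3,k]+m[k+1,5]+p_{2}·p_k·p_{5}.
k=3: 0 + 460 + 22·23·4 = 2484; k=4: 2530 + 0 + 22·5·4 = 2970.
Minimum: 2484 at k=3.

2484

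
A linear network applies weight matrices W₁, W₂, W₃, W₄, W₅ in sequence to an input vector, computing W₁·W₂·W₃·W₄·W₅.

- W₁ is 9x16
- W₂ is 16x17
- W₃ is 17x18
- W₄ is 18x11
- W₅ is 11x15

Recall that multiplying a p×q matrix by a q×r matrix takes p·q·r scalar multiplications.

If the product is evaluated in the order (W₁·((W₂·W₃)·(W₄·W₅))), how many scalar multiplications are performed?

14346

(W₂·W₃): 16×17 by 17×18 → 16×18, cost 16·17·18 = 4896
(W₄·W₅): 18×11 by 11×15 → 18×15, cost 18·11·15 = 2970
((W₂·W₃)·(W₄·W₅)): 16×18 by 18×15 → 16×15, cost 16·18·15 = 4320; cumulative 12186
(W₁·((W₂·W₃)·(W₄·W₅))): 9×16 by 16×15 → 9×15, cost 9·16·15 = 2160; cumulative 14346
Total: 14346 scalar multiplications.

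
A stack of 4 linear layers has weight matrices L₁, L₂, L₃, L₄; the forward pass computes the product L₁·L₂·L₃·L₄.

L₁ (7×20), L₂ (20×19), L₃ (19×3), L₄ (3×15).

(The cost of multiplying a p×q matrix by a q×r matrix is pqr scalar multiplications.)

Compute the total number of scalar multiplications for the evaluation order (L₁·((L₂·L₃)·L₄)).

(L₂·L₃): 20×19 by 19×3 → 20×3, cost 20·19·3 = 1140
((L₂·L₃)·L₄): 20×3 by 3×15 → 20×15, cost 20·3·15 = 900; cumulative 2040
(L₁·((L₂·L₃)·L₄)): 7×20 by 20×15 → 7×15, cost 7·20·15 = 2100; cumulative 4140
Total: 4140 scalar multiplications.

4140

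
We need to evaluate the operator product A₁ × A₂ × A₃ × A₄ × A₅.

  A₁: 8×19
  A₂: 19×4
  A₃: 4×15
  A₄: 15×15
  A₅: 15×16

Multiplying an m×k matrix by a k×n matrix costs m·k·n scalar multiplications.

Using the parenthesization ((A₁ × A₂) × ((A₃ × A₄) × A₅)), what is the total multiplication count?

(A₁ × A₂): 8×19 by 19×4 → 8×4, cost 8·19·4 = 608
(A₃ × A₄): 4×15 by 15×15 → 4×15, cost 4·15·15 = 900
((A₃ × A₄) × A₅): 4×15 by 15×16 → 4×16, cost 4·15·16 = 960; cumulative 1860
((A₁ × A₂) × ((A₃ × A₄) × A₅)): 8×4 by 4×16 → 8×16, cost 8·4·16 = 512; cumulative 2980
Total: 2980 scalar multiplications.

2980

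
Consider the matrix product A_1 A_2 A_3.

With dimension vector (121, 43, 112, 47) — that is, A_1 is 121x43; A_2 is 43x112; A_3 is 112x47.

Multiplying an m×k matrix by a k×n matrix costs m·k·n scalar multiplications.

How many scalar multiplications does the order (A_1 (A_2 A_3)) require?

(A_2 A_3): 43×112 by 112×47 → 43×47, cost 43·112·47 = 226352
(A_1 (A_2 A_3)): 121×43 by 43×47 → 121×47, cost 121·43·47 = 244541; cumulative 470893
Total: 470893 scalar multiplications.

470893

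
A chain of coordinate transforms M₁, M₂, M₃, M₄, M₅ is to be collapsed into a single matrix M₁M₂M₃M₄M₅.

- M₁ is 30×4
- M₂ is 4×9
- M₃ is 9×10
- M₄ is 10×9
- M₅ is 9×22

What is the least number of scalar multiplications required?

Adjacent pairs: M₁M₂ = 30·4·9 = 1080; M₂M₃ = 4·9·10 = 360; M₃M₄ = 9·10·9 = 810; M₄M₅ = 10·9·22 = 1980.
Length 3: M₁..M₃: k=1: 0+360+30·4·10=1560; k=2: 1080+0+30·9·10=3780 → min 1560 | M₂..M₄: k=2: 0+810+4·9·9=1134; k=3: 360+0+4·10·9=720 → min 720 | M₃..M₅: k=3: 0+1980+9·10·22=3960; k=4: 810+0+9·9·22=2592 → min 2592.
Length 4: M₁..M₄: k=1: 0+720+30·4·9=1800; k=2: 1080+810+30·9·9=4320; k=3: 1560+0+30·10·9=4260 → min 1800 | M₂..M₅: k=2: 0+2592+4·9·22=3384; k=3: 360+1980+4·10·22=3220; k=4: 720+0+4·9·22=1512 → min 1512.
Length 5: M₁..M₅: k=1: 0+1512+30·4·22=4152; k=2: 1080+2592+30·9·22=9612; k=3: 1560+1980+30·10·22=10140; k=4: 1800+0+30·9·22=7740 → min 4152.
Optimal order: (M₁(((M₂M₃)M₄)M₅)) with cost 4152.

4152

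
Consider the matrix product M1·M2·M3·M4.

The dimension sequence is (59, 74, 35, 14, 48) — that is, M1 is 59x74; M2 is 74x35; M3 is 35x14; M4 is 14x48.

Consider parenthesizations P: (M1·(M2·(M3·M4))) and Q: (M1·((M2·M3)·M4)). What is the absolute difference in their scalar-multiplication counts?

Order P = (M1·(M2·(M3·M4))): (M3·M4): 35×14 by 14×48 → 35×48, cost 35·14·48 = 23520; (M2·(M3·M4)): 74×35 by 35×48 → 74×48, cost 74·35·48 = 124320; cumulative 147840; (M1·(M2·(M3·M4))): 59×74 by 74×48 → 59×48, cost 59·74·48 = 209568; cumulative 357408. Total 357408.
Order Q = (M1·((M2·M3)·M4)): (M2·M3): 74×35 by 35×14 → 74×14, cost 74·35·14 = 36260; ((M2·M3)·M4): 74×14 by 14×48 → 74×48, cost 74·14·48 = 49728; cumulative 85988; (M1·((M2·M3)·M4)): 59×74 by 74×48 → 59×48, cost 59·74·48 = 209568; cumulative 295556. Total 295556.
Difference: |357408 − 295556| = 61852.

61852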